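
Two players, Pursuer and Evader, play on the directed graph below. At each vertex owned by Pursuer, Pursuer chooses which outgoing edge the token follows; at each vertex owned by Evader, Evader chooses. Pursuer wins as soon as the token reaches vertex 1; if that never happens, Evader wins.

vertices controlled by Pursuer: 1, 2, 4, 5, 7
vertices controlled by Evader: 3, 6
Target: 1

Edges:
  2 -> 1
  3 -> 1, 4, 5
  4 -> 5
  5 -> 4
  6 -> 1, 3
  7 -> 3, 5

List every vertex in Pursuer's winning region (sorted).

A0 = {1}
A1: add {2} — 2 (Pursuer) has 2→1.
A2 = A1; e.g. 3 (Evader) can still go to 4. Fixed point.
Pursuer's winning region = {1, 2}.

1, 2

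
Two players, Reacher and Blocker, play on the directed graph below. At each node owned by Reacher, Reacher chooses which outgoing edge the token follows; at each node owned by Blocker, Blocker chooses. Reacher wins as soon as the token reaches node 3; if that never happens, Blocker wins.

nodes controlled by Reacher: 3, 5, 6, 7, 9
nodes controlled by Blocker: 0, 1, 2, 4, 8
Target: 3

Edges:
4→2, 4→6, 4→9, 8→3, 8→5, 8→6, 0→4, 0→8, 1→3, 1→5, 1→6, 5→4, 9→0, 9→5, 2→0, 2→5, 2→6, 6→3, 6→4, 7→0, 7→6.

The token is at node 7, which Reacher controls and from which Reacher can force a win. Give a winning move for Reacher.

6

A0 = {3}
A1: add {6} — 6 (Reacher) has 6→3.
A2: add {7} — 7 (Reacher) has 7→6.
A3 = A2; e.g. 0 (Blocker) can still go to 4. Fixed point.
From 7, successor 6 is in the attractor (rank 1); the other successor 0 is not.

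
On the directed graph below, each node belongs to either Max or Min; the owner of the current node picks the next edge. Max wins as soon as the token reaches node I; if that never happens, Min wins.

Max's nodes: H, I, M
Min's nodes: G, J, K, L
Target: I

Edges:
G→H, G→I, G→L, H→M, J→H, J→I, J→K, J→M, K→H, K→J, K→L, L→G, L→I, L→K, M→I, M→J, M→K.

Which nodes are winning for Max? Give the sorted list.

H, I, M

A0 = {I}
A1: add {M} — M (Max) has M→I.
A2: add {H} — H (Max) has H→M.
A3 = A2; e.g. G (Min) can still go to L. Fixed point.
Max's winning region = {H, I, M}.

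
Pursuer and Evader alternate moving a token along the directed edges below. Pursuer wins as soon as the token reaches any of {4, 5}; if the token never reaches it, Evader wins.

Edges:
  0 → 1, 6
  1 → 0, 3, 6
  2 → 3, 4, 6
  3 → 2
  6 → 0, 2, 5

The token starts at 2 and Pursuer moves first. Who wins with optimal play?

Track states (vertex, player-to-move).
A0 = {(4,Pursuer), (4,Evader), (5,Pursuer), (5,Evader)}
A1: add {(2,Pursuer), (6,Pursuer)}.
(2,Pursuer) ∈ A1 ⇒ Pursuer forces the target.

Pursuer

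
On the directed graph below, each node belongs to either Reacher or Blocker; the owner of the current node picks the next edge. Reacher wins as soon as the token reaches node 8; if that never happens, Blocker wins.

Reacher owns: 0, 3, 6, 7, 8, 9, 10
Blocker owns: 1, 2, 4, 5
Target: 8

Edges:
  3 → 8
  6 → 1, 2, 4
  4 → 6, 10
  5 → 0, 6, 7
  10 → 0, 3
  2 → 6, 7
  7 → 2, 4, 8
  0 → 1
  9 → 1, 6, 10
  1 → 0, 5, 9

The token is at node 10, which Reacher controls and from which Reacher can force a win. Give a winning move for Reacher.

3

A0 = {8}
A1: add {3, 7} — 3 (Reacher) has 3→8; 7 (Reacher) has 7→8.
A2: add {10} — 10 (Reacher) has 10→3.
A3: add {9} — 9 (Reacher) has 9→10.
A4 = A3; e.g. 0 (Reacher) has no edge into A3. Fixed point.
From 10, successor 3 is in the attractor (rank 1); the other successor 0 is not.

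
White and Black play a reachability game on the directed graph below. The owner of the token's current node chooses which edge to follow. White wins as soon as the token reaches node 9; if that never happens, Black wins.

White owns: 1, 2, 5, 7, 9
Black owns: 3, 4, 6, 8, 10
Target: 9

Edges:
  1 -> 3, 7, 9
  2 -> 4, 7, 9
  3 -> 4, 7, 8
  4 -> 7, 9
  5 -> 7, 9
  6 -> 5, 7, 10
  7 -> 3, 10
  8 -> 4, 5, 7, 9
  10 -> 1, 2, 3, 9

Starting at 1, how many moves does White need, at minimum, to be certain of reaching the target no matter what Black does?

A0 = {9}
A1: add {1, 2, 5} — 1 (White) has 1→9; 2 (White) has 2→9; 5 (White) has 5→9.
A2 = A1; e.g. 3 (Black) can still go to 4. Fixed point.
1 enters the attractor at level 1, so White can force the target in 1 move from there.

1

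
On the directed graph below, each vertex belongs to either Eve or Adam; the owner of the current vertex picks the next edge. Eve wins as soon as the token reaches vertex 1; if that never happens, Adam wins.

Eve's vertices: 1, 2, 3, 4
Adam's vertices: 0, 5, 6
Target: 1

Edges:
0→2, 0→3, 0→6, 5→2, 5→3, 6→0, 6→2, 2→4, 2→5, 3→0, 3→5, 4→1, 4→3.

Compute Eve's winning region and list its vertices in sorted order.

1, 2, 4

A0 = {1}
A1: add {4} — 4 (Eve) has 4→1.
A2: add {2} — 2 (Eve) has 2→4.
A3 = A2; e.g. 0 (Adam) can still go to 3. Fixed point.
Eve's winning region = {1, 2, 4}.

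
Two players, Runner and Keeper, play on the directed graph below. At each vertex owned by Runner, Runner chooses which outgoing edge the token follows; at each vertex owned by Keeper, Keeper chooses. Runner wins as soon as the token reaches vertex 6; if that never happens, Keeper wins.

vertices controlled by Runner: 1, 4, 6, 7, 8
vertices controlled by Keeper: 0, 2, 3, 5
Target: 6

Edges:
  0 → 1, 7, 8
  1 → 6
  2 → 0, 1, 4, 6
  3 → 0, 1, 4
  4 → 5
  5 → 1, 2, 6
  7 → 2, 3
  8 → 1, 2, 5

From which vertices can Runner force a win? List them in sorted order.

A0 = {6}
A1: add {1} — 1 (Runner) has 1→6.
A2: add {8} — 8 (Runner) has 8→1.
A3 = A2; e.g. 0 (Keeper) can still go to 7. Fixed point.
Runner's winning region = {1, 6, 8}.

1, 6, 8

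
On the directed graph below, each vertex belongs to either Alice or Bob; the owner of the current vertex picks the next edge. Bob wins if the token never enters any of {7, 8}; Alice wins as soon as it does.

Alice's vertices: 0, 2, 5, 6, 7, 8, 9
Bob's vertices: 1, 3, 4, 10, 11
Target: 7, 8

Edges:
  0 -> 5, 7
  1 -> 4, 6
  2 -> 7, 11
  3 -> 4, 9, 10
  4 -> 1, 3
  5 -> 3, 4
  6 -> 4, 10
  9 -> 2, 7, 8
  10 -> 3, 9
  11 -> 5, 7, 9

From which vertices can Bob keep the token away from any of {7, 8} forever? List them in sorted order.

1, 3, 4, 5, 6, 10, 11

A0 = {7, 8}
A1: add {0, 2, 9} — 0 (Alice) has 0→7; 2 (Alice) has 2→7; 9 (Alice) has 9→7.
A2 = A1; e.g. 1 (Bob) can still go to 4. Fixed point.
Alice's attractor = {0, 2, 7, 8, 9}; Bob avoids the target exactly from the complement.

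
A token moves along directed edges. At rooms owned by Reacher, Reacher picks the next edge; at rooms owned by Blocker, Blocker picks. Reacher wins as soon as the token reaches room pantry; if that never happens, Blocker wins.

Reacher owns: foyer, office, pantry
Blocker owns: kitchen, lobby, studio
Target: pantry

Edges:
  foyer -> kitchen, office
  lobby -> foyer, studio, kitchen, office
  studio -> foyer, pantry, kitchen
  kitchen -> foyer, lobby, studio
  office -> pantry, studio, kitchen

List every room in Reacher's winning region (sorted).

A0 = {pantry}
A1: add {office} — office (Reacher) has office→pantry.
A2: add {foyer} — foyer (Reacher) has foyer→office.
A3 = A2; e.g. lobby (Blocker) can still go to studio. Fixed point.
Reacher's winning region = {foyer, office, pantry}.

foyer, office, pantry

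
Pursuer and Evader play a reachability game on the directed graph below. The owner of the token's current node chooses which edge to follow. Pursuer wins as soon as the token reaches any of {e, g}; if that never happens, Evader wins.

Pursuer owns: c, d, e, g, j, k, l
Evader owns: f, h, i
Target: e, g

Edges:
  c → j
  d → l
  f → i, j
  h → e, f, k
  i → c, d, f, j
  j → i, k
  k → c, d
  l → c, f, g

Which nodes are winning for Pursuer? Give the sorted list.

c, d, e, g, j, k, l

A0 = {e, g}
A1: add {l} — l (Pursuer) has l→g.
A2: add {d} — d (Pursuer) has d→l.
A3: add {k} — k (Pursuer) has k→d.
A4: add {j} — j (Pursuer) has j→k.
A5: add {c} — c (Pursuer) has c→j.
A6 = A5; e.g. f (Evader) can still go to i. Fixed point.
Pursuer's winning region = {c, d, e, g, j, k, l}.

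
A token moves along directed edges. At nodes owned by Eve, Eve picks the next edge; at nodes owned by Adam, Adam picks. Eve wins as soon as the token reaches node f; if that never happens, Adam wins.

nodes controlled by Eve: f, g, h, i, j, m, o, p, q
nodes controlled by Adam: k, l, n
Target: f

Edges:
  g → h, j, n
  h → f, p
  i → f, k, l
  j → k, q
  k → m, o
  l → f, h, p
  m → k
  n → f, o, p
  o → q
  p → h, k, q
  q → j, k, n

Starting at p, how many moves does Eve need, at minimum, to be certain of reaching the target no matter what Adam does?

A0 = {f}
A1: add {h, i} — h (Eve) has h→f; i (Eve) has i→f.
A2: add {g, p} — g (Eve) has g→h; p (Eve) has p→h.
p enters the attractor at level 2, so Eve can force the target in 2 moves from there.

2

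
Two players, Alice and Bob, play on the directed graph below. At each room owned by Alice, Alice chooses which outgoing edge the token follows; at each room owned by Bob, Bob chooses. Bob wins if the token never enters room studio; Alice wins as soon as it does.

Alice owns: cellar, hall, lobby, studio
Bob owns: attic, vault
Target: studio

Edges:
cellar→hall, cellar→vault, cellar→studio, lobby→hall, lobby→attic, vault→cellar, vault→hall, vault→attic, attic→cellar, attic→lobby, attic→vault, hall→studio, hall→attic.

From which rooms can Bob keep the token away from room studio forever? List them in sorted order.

attic, vault

A0 = {studio}
A1: add {cellar, hall} — cellar (Alice) has cellar→studio; hall (Alice) has hall→studio.
A2: add {lobby} — lobby (Alice) has lobby→hall.
A3 = A2; e.g. vault (Bob) can still go to attic. Fixed point.
Alice's attractor = {cellar, hall, lobby, studio}; Bob avoids the target exactly from the complement.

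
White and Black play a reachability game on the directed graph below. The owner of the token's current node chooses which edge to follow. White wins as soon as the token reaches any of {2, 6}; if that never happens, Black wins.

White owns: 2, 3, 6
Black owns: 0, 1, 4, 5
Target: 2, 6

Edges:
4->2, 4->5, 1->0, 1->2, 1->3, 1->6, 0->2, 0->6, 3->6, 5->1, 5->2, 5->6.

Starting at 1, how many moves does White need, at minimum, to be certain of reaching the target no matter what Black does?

A0 = {2, 6}
A1: add {0, 3} — 0 (Black): all of {2, 6} already in; 3 (White) has 3→6.
A2: add {1} — 1 (Black): all of {0, 2, 3, 6} already in.
1 enters the attractor at level 2, so White can force the target in 2 moves from there.

2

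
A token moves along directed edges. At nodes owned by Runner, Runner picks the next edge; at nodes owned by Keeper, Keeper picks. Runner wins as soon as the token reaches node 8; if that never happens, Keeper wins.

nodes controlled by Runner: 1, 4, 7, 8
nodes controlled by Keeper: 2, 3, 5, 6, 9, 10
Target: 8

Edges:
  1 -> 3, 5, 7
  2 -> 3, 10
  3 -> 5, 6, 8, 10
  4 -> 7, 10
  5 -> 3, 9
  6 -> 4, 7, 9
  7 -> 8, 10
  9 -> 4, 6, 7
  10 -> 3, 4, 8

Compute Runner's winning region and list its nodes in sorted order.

A0 = {8}
A1: add {7} — 7 (Runner) has 7→8.
A2: add {1, 4} — 1 (Runner) has 1→7; 4 (Runner) has 4→7.
A3 = A2; e.g. 2 (Keeper) can still go to 3. Fixed point.
Runner's winning region = {1, 4, 7, 8}.

1, 4, 7, 8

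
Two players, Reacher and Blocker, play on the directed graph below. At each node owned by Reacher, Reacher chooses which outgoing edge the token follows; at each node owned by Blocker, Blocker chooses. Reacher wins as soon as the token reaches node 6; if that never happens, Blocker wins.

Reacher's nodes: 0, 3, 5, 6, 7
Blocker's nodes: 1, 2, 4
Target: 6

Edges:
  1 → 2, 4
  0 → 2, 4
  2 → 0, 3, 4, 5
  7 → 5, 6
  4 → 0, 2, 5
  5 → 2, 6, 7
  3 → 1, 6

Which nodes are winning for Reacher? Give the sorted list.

A0 = {6}
A1: add {3, 5, 7} — 3 (Reacher) has 3→6; 5 (Reacher) has 5→6; 7 (Reacher) has 7→6.
A2 = A1; e.g. 0 (Reacher) has no edge into A1. Fixed point.
Reacher's winning region = {3, 5, 6, 7}.

3, 5, 6, 7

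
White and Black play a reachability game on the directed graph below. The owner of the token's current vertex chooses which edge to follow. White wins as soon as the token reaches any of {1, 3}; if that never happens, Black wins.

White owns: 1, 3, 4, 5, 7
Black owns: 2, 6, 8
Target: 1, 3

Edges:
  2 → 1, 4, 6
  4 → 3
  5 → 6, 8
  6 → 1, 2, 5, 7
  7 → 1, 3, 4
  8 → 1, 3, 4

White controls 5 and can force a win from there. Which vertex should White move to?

8

A0 = {1, 3}
A1: add {4, 7} — 4 (White) has 4→3; 7 (White) has 7→1.
A2: add {8} — 8 (Black): all of {1, 3, 4} already in.
A3: add {5} — 5 (White) has 5→8.
A4 = A3; e.g. 2 (Black) can still go to 6. Fixed point.
From 5, successor 8 is in the attractor (rank 2); the other successor 6 is not.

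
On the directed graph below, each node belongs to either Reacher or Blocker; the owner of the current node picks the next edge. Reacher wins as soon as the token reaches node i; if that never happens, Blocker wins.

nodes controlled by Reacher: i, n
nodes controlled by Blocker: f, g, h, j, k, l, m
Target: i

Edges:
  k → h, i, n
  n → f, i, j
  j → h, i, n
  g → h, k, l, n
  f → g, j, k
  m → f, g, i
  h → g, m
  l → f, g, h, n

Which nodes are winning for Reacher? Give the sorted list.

A0 = {i}
A1: add {n} — n (Reacher) has n→i.
A2 = A1; e.g. f (Blocker) can still go to g. Fixed point.
Reacher's winning region = {i, n}.

i, n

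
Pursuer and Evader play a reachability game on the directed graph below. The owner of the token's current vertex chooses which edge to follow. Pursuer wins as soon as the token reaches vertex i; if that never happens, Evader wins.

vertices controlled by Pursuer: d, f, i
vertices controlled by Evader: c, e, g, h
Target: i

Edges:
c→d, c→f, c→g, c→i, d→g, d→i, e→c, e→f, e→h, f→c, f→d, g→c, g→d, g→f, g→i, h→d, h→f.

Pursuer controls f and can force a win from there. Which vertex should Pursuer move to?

d

A0 = {i}
A1: add {d} — d (Pursuer) has d→i.
A2: add {f} — f (Pursuer) has f→d.
A3: add {h} — h (Evader): all of {d, f} already in.
A4 = A3; e.g. c (Evader) can still go to g. Fixed point.
From f, successor d is in the attractor (rank 1); the other successor c is not.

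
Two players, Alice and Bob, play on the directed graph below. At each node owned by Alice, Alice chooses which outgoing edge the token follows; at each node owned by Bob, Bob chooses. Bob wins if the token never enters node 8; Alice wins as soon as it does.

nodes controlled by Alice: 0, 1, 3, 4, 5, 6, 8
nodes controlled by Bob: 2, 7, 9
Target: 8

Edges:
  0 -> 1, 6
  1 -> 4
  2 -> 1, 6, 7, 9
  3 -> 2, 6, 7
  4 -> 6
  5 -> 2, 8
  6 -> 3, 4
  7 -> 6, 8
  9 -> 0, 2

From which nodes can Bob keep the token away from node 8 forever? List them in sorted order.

0, 1, 2, 3, 4, 6, 7, 9

A0 = {8}
A1: add {5} — 5 (Alice) has 5→8.
A2 = A1; e.g. 0 (Alice) has no edge into A1. Fixed point.
Alice's attractor = {5, 8}; Bob avoids the target exactly from the complement.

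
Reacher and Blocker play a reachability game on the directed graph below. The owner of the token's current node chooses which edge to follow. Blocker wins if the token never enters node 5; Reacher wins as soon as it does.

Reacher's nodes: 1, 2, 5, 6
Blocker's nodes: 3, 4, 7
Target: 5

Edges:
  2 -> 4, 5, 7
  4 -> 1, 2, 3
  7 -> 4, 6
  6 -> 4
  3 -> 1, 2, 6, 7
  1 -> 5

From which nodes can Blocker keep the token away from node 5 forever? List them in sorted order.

3, 4, 6, 7

A0 = {5}
A1: add {1, 2} — 1 (Reacher) has 1→5; 2 (Reacher) has 2→5.
A2 = A1; e.g. 3 (Blocker) can still go to 6. Fixed point.
Reacher's attractor = {1, 2, 5}; Blocker avoids the target exactly from the complement.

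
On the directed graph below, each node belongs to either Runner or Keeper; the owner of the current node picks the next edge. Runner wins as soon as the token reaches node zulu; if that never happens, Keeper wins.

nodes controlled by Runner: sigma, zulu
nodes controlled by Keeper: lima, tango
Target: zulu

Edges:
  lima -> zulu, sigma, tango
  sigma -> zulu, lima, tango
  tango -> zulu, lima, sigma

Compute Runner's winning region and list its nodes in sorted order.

A0 = {zulu}
A1: add {sigma} — sigma (Runner) has sigma→zulu.
A2 = A1; e.g. lima (Keeper) can still go to tango. Fixed point.
Runner's winning region = {sigma, zulu}.

sigma, zulu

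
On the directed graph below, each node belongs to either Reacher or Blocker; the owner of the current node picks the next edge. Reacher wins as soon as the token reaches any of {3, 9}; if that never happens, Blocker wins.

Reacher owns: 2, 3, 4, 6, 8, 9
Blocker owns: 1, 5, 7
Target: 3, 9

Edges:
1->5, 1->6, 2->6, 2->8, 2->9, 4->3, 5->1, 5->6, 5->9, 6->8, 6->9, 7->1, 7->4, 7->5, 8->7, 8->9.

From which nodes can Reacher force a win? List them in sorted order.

2, 3, 4, 6, 8, 9

A0 = {3, 9}
A1: add {2, 4, 6, 8} — 2 (Reacher) has 2→9; 4 (Reacher) has 4→3; 6 (Reacher) has 6→9; 8 (Reacher) has 8→9.
A2 = A1; e.g. 1 (Blocker) can still go to 5. Fixed point.
Reacher's winning region = {2, 3, 4, 6, 8, 9}.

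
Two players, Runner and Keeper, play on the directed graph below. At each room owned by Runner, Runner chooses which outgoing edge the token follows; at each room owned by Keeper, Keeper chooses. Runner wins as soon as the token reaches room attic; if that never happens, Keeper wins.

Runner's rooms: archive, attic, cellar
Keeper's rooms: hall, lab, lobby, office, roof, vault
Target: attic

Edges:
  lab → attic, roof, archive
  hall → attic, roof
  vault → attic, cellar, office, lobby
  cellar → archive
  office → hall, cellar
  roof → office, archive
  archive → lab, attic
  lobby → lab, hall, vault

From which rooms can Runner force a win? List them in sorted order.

A0 = {attic}
A1: add {archive} — archive (Runner) has archive→attic.
A2: add {cellar} — cellar (Runner) has cellar→archive.
A3 = A2; e.g. lab (Keeper) can still go to roof. Fixed point.
Runner's winning region = {archive, attic, cellar}.

archive, attic, cellar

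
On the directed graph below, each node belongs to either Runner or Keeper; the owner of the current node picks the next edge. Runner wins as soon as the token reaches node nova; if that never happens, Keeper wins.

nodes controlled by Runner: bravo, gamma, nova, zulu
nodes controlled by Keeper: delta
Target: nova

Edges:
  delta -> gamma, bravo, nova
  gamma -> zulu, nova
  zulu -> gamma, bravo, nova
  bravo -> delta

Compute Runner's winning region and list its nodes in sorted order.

A0 = {nova}
A1: add {gamma, zulu} — gamma (Runner) has gamma→nova; zulu (Runner) has zulu→nova.
A2 = A1; e.g. delta (Keeper) can still go to bravo. Fixed point.
Runner's winning region = {gamma, nova, zulu}.

gamma, nova, zulu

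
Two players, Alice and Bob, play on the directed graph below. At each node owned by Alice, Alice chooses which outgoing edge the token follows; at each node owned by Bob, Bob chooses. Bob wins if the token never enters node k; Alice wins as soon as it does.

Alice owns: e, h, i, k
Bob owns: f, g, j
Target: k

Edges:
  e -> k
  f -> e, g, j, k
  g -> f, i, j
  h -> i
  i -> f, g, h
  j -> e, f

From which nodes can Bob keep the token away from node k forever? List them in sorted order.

f, g, h, i, j

A0 = {k}
A1: add {e} — e (Alice) has e→k.
A2 = A1; e.g. f (Bob) can still go to g. Fixed point.
Alice's attractor = {e, k}; Bob avoids the target exactly from the complement.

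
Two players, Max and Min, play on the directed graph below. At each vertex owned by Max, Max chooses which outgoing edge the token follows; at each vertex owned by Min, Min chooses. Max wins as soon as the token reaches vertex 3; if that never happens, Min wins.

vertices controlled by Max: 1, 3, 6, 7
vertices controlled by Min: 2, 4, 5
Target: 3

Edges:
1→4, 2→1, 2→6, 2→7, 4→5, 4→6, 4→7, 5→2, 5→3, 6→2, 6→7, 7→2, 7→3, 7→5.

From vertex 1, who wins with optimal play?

A0 = {3}
A1: add {7} — 7 (Max) has 7→3.
A2: add {6} — 6 (Max) has 6→7.
A3 = A2; e.g. 1 (Max) has no edge into A2. Fixed point.
1 never enters the attractor, so Min can avoid the target forever.

Min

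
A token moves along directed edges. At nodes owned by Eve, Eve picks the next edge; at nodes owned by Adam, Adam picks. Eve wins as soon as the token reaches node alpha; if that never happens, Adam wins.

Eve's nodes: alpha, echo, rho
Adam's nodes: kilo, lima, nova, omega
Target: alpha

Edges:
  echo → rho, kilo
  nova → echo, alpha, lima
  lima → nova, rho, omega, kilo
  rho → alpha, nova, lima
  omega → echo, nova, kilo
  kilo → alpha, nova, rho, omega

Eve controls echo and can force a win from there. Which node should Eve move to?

rho

A0 = {alpha}
A1: add {rho} — rho (Eve) has rho→alpha.
A2: add {echo} — echo (Eve) has echo→rho.
A3 = A2; e.g. nova (Adam) can still go to lima. Fixed point.
From echo, successor rho is in the attractor (rank 1); the other successor kilo is not.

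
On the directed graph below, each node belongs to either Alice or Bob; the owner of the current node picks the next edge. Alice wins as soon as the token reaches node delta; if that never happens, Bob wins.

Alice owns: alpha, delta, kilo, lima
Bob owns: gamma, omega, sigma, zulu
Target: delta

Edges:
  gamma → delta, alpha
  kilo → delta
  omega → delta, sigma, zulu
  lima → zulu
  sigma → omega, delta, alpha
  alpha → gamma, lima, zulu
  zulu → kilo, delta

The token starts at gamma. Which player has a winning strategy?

Alice

A0 = {delta}
A1: add {kilo} — kilo (Alice) has kilo→delta.
A2: add {zulu} — zulu (Bob): all of {kilo, delta} already in.
A3: add {alpha, lima} — lima (Alice) has lima→zulu; alpha (Alice) has alpha→zulu.
A4: add {gamma} — gamma (Bob): all of {delta, alpha} already in.
A5 = A4; e.g. omega (Bob) can still go to sigma. Fixed point.
gamma ∈ A4, so Alice can force the target.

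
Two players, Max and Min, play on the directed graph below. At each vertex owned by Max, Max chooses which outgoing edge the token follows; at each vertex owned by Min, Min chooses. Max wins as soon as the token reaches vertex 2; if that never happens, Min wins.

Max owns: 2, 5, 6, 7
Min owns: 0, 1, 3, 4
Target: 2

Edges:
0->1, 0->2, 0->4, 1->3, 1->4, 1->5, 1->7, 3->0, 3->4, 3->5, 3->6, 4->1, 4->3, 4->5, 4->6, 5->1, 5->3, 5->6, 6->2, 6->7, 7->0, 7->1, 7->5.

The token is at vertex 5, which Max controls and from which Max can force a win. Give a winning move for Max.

6

A0 = {2}
A1: add {6} — 6 (Max) has 6→2.
A2: add {5} — 5 (Max) has 5→6.
A3: add {7} — 7 (Max) has 7→5.
A4 = A3; e.g. 0 (Min) can still go to 1. Fixed point.
From 5, successor 6 is in the attractor (rank 1); the other successors 1, 3 are not.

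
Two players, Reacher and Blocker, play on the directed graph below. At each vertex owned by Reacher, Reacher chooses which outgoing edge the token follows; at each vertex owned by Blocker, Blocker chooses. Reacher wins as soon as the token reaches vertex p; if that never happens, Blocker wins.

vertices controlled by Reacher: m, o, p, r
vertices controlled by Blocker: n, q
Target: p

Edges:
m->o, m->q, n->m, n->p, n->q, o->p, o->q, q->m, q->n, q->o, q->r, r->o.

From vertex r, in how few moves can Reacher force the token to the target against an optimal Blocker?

2

A0 = {p}
A1: add {o} — o (Reacher) has o→p.
A2: add {m, r} — m (Reacher) has m→o; r (Reacher) has r→o.
A3 = A2; e.g. n (Blocker) can still go to q. Fixed point.
r enters the attractor at level 2, so Reacher can force the target in 2 moves from there.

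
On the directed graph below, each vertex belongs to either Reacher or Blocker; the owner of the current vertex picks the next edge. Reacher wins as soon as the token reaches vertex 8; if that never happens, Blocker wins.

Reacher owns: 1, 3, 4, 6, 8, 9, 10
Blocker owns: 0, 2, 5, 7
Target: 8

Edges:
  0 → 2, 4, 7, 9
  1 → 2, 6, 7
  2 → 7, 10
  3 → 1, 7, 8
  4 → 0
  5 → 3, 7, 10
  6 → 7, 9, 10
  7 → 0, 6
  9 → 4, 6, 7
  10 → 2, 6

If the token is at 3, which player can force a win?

Reacher

A0 = {8}
A1: add {3} — 3 (Reacher) has 3→8.
A2 = A1; e.g. 0 (Blocker) can still go to 2. Fixed point.
3 ∈ A1, so Reacher can force the target.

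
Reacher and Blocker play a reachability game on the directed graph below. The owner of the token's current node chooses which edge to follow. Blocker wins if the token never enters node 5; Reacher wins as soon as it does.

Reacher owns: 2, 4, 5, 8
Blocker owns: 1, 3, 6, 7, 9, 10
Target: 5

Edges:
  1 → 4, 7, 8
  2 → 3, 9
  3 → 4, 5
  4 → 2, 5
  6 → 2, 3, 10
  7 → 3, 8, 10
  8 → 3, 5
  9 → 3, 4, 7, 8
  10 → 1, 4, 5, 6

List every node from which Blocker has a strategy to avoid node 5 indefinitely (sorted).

1, 6, 7, 9, 10

A0 = {5}
A1: add {4, 8} — 4 (Reacher) has 4→5; 8 (Reacher) has 8→5.
A2: add {3} — 3 (Blocker): all of {4, 5} already in.
A3: add {2} — 2 (Reacher) has 2→3.
A4 = A3; e.g. 1 (Blocker) can still go to 7. Fixed point.
Reacher's attractor = {2, 3, 4, 5, 8}; Blocker avoids the target exactly from the complement.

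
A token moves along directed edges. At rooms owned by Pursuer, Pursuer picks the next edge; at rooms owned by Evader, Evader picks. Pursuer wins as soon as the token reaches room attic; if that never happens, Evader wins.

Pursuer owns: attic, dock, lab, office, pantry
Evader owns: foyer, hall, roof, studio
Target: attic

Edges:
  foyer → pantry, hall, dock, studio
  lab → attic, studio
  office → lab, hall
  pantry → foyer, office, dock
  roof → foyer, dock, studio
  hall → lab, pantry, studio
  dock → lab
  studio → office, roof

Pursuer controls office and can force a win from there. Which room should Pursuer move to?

lab

A0 = {attic}
A1: add {lab} — lab (Pursuer) has lab→attic.
A2: add {dock, office} — office (Pursuer) has office→lab; dock (Pursuer) has dock→lab.
A3: add {pantry} — pantry (Pursuer) has pantry→office.
A4 = A3; e.g. foyer (Evader) can still go to hall. Fixed point.
From office, successor lab is in the attractor (rank 1); the other successor hall is not.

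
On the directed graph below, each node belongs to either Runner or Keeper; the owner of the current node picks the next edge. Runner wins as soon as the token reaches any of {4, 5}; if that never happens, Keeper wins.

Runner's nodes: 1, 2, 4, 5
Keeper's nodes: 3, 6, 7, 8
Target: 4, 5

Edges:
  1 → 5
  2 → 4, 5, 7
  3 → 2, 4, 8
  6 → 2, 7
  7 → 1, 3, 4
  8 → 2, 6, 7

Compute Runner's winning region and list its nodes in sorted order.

1, 2, 4, 5

A0 = {4, 5}
A1: add {1, 2} — 1 (Runner) has 1→5; 2 (Runner) has 2→4.
A2 = A1; e.g. 3 (Keeper) can still go to 8. Fixed point.
Runner's winning region = {1, 2, 4, 5}.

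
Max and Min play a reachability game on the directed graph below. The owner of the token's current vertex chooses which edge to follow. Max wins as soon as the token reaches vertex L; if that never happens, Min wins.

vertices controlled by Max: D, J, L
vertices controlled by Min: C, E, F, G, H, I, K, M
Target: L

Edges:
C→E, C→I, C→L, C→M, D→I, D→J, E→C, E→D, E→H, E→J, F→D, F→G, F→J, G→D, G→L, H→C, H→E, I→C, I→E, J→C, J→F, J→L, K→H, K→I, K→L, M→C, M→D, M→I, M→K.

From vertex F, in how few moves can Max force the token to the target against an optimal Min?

4

A0 = {L}
A1: add {J} — J (Max) has J→L.
A2: add {D} — D (Max) has D→J.
A3: add {G} — G (Min): all of {D, L} already in.
A4: add {F} — F (Min): all of {D, G, J} already in.
A5 = A4; e.g. C (Min) can still go to E. Fixed point.
F enters the attractor at level 4, so Max can force the target in 4 moves from there.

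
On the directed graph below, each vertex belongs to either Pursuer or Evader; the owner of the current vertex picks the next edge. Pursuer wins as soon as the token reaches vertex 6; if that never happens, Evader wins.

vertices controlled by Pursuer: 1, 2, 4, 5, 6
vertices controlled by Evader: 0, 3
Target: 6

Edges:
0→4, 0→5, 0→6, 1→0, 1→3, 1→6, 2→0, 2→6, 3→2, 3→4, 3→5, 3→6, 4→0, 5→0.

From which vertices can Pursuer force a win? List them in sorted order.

1, 2, 6

A0 = {6}
A1: add {1, 2} — 1 (Pursuer) has 1→6; 2 (Pursuer) has 2→6.
A2 = A1; e.g. 0 (Evader) can still go to 4. Fixed point.
Pursuer's winning region = {1, 2, 6}.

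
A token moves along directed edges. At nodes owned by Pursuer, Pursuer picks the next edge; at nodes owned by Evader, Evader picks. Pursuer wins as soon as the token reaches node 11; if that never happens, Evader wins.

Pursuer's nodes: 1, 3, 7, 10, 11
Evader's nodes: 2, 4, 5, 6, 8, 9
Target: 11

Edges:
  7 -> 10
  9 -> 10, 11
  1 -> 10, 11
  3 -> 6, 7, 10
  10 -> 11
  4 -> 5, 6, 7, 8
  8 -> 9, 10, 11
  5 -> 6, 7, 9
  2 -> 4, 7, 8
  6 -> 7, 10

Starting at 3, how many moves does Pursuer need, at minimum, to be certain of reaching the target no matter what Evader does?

2

A0 = {11}
A1: add {1, 10} — 1 (Pursuer) has 1→11; 10 (Pursuer) has 10→11.
A2: add {3, 7, 9} — 3 (Pursuer) has 3→10; 7 (Pursuer) has 7→10; 9 (Evader): all of {10, 11} already in.
3 enters the attractor at level 2, so Pursuer can force the target in 2 moves from there.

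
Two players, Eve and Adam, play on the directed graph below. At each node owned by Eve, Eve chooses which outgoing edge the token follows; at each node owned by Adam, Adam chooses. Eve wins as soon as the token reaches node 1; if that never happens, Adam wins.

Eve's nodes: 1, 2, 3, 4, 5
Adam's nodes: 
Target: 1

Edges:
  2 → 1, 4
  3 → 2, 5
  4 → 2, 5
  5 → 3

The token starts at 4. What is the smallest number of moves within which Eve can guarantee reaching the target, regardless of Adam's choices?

2

A0 = {1}
A1: add {2} — 2 (Eve) has 2→1.
A2: add {3, 4} — 3 (Eve) has 3→2; 4 (Eve) has 4→2.
4 enters the attractor at level 2, so Eve can force the target in 2 moves from there.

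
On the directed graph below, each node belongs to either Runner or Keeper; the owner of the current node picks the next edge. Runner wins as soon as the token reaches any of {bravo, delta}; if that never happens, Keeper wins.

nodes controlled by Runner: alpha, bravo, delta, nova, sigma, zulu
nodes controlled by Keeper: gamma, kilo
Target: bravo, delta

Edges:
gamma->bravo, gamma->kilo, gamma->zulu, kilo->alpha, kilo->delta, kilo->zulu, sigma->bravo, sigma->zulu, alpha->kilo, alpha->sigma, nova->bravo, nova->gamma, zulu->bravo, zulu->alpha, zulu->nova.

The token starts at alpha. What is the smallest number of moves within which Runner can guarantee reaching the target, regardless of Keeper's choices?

A0 = {bravo, delta}
A1: add {nova, sigma, zulu} — sigma (Runner) has sigma→bravo; nova (Runner) has nova→bravo; zulu (Runner) has zulu→bravo.
A2: add {alpha} — alpha (Runner) has alpha→sigma.
alpha enters the attractor at level 2, so Runner can force the target in 2 moves from there.

2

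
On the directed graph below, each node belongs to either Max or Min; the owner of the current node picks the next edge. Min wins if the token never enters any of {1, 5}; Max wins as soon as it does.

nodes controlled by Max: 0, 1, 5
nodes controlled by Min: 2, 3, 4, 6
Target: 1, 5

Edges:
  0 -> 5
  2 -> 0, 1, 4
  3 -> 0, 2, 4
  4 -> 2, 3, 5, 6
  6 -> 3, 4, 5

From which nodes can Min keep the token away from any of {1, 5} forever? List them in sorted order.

A0 = {1, 5}
A1: add {0} — 0 (Max) has 0→5.
A2 = A1; e.g. 2 (Min) can still go to 4. Fixed point.
Max's attractor = {0, 1, 5}; Min avoids the target exactly from the complement.

2, 3, 4, 6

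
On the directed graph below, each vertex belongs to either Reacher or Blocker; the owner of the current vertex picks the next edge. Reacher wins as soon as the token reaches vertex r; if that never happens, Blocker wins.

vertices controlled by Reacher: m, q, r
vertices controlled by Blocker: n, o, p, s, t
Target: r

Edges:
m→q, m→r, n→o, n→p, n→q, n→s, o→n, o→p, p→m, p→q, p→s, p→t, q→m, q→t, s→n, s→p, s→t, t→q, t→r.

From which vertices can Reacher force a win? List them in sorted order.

m, q, r, t

A0 = {r}
A1: add {m} — m (Reacher) has m→r.
A2: add {q} — q (Reacher) has q→m.
A3: add {t} — t (Blocker): all of {q, r} already in.
A4 = A3; e.g. n (Blocker) can still go to o. Fixed point.
Reacher's winning region = {m, q, r, t}.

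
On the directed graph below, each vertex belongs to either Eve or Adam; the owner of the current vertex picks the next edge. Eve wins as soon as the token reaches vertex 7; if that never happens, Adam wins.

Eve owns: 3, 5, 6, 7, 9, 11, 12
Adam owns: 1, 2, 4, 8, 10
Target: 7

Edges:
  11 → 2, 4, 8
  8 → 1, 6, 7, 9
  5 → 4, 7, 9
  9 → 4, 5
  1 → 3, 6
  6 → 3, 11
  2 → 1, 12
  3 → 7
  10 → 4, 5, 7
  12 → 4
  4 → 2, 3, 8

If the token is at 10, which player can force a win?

Adam

A0 = {7}
A1: add {3, 5} — 3 (Eve) has 3→7; 5 (Eve) has 5→7.
A2: add {6, 9} — 6 (Eve) has 6→3; 9 (Eve) has 9→5.
A3: add {1} — 1 (Adam): all of {3, 6} already in.
A4: add {8} — 8 (Adam): all of {1, 6, 7, 9} already in.
A5: add {11} — 11 (Eve) has 11→8.
A6 = A5; e.g. 2 (Adam) can still go to 12. Fixed point.
10 never enters the attractor, so Adam can avoid the target forever.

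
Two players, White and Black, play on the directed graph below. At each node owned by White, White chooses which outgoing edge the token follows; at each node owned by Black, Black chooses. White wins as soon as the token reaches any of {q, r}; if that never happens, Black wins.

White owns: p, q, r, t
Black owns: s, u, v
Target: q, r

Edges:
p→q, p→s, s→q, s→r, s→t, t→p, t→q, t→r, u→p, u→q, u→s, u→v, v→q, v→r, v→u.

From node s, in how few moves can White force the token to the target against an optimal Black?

A0 = {q, r}
A1: add {p, t} — p (White) has p→q; t (White) has t→q.
A2: add {s} — s (Black): all of {q, r, t} already in.
A3 = A2; e.g. u (Black) can still go to v. Fixed point.
s enters the attractor at level 2, so White can force the target in 2 moves from there.

2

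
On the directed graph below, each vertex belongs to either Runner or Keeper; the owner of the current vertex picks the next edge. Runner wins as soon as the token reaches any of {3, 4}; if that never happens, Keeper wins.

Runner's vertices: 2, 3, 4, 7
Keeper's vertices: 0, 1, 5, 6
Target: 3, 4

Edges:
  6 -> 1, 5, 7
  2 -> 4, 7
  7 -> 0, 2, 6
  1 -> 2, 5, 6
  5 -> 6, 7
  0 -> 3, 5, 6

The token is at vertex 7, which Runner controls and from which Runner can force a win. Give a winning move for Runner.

2

A0 = {3, 4}
A1: add {2} — 2 (Runner) has 2→4.
A2: add {7} — 7 (Runner) has 7→2.
A3 = A2; e.g. 0 (Keeper) can still go to 5. Fixed point.
From 7, successor 2 is in the attractor (rank 1); the other successors 0, 6 are not.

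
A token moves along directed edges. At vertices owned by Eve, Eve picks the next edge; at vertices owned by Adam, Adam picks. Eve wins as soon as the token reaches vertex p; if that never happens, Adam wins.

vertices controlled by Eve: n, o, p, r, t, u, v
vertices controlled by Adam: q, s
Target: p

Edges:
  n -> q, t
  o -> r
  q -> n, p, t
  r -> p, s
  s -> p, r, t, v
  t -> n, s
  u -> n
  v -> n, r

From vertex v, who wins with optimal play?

Eve

A0 = {p}
A1: add {r} — r (Eve) has r→p.
A2: add {o, v} — o (Eve) has o→r; v (Eve) has v→r.
A3 = A2; e.g. n (Eve) has no edge into A2. Fixed point.
v ∈ A2, so Eve can force the target.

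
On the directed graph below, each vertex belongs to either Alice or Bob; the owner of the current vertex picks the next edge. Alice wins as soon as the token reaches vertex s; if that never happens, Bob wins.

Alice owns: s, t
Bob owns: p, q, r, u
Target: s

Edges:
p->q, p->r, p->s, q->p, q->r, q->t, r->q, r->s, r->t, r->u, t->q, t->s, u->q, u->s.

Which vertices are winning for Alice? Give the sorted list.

A0 = {s}
A1: add {t} — t (Alice) has t→s.
A2 = A1; e.g. p (Bob) can still go to q. Fixed point.
Alice's winning region = {s, t}.

s, t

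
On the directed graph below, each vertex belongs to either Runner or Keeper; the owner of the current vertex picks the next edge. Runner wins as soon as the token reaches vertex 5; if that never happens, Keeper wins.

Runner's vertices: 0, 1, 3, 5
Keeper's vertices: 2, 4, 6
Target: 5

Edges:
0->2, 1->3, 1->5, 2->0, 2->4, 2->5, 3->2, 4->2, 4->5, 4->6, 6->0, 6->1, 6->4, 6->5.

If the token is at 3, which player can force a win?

Keeper

A0 = {5}
A1: add {1} — 1 (Runner) has 1→5.
A2 = A1; e.g. 0 (Runner) has no edge into A1. Fixed point.
3 never enters the attractor, so Keeper can avoid the target forever.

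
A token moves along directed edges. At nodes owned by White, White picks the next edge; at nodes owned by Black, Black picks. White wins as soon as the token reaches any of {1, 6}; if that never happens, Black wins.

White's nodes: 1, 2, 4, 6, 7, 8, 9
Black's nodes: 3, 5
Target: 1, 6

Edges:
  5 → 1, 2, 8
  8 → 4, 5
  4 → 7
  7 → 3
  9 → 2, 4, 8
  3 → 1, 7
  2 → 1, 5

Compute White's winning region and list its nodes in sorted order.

A0 = {1, 6}
A1: add {2} — 2 (White) has 2→1.
A2: add {9} — 9 (White) has 9→2.
A3 = A2; e.g. 3 (Black) can still go to 7. Fixed point.
White's winning region = {1, 2, 6, 9}.

1, 2, 6, 9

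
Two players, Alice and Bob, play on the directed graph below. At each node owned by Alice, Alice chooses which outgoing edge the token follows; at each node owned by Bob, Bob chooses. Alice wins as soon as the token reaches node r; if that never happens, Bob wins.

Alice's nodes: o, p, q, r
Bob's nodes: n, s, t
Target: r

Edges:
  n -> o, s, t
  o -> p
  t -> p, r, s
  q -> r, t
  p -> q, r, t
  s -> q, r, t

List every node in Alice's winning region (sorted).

A0 = {r}
A1: add {p, q} — p (Alice) has p→r; q (Alice) has q→r.
A2: add {o} — o (Alice) has o→p.
A3 = A2; e.g. n (Bob) can still go to s. Fixed point.
Alice's winning region = {o, p, q, r}.

o, p, q, r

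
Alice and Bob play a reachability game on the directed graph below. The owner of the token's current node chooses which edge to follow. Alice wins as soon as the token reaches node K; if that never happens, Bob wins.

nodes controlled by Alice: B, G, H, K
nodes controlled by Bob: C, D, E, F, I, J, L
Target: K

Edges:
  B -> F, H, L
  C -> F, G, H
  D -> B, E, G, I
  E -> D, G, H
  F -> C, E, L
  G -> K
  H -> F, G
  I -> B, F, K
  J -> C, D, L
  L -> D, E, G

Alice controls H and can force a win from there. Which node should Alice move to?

G

A0 = {K}
A1: add {G} — G (Alice) has G→K.
A2: add {H} — H (Alice) has H→G.
A3: add {B} — B (Alice) has B→H.
A4 = A3; e.g. C (Bob) can still go to F. Fixed point.
From H, successor G is in the attractor (rank 1); the other successor F is not.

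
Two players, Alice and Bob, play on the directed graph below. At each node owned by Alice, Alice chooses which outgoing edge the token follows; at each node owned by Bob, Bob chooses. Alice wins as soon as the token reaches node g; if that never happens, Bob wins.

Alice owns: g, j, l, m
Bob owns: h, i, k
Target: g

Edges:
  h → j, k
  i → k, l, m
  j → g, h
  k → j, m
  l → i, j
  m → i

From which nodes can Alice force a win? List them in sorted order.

g, j, l

A0 = {g}
A1: add {j} — j (Alice) has j→g.
A2: add {l} — l (Alice) has l→j.
A3 = A2; e.g. h (Bob) can still go to k. Fixed point.
Alice's winning region = {g, j, l}.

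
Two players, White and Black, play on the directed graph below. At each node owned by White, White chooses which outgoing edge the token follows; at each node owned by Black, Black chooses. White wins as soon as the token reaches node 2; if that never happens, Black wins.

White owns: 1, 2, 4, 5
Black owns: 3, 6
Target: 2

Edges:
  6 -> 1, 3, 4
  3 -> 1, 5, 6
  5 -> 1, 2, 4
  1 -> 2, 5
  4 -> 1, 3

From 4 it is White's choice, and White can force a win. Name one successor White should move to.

A0 = {2}
A1: add {1, 5} — 1 (White) has 1→2; 5 (White) has 5→2.
A2: add {4} — 4 (White) has 4→1.
A3 = A2; e.g. 3 (Black) can still go to 6. Fixed point.
From 4, successor 1 is in the attractor (rank 1); the other successor 3 is not.

1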